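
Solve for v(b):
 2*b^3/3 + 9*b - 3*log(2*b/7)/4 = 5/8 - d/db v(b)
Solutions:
 v(b) = C1 - b^4/6 - 9*b^2/2 + 3*b*log(b)/4 - 3*b*log(7)/4 - b/8 + 3*b*log(2)/4


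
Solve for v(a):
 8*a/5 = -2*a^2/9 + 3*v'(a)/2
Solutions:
 v(a) = C1 + 4*a^3/81 + 8*a^2/15


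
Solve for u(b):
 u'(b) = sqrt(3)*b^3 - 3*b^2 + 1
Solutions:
 u(b) = C1 + sqrt(3)*b^4/4 - b^3 + b


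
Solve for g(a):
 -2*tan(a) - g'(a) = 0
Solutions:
 g(a) = C1 + 2*log(cos(a))


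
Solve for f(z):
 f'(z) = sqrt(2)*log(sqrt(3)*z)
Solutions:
 f(z) = C1 + sqrt(2)*z*log(z) - sqrt(2)*z + sqrt(2)*z*log(3)/2


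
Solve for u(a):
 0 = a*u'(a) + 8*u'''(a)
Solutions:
 u(a) = C1 + Integral(C2*airyai(-a/2) + C3*airybi(-a/2), a)


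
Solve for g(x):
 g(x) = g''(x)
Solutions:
 g(x) = C1*exp(-x) + C2*exp(x)


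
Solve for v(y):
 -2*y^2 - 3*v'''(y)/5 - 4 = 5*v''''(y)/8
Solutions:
 v(y) = C1 + C2*y + C3*y^2 + C4*exp(-24*y/25) - y^5/18 + 125*y^4/432 - 6005*y^3/2592


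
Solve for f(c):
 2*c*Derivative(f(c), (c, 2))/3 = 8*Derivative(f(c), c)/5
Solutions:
 f(c) = C1 + C2*c^(17/5)


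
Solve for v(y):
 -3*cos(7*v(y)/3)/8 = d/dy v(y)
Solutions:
 3*y/8 - 3*log(sin(7*v(y)/3) - 1)/14 + 3*log(sin(7*v(y)/3) + 1)/14 = C1


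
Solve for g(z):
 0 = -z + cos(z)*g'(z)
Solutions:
 g(z) = C1 + Integral(z/cos(z), z)


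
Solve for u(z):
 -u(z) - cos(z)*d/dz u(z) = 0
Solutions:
 u(z) = C1*sqrt(sin(z) - 1)/sqrt(sin(z) + 1)


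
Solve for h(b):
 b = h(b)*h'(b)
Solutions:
 h(b) = -sqrt(C1 + b^2)
 h(b) = sqrt(C1 + b^2)


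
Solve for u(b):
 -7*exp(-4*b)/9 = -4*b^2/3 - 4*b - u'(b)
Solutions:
 u(b) = C1 - 4*b^3/9 - 2*b^2 - 7*exp(-4*b)/36


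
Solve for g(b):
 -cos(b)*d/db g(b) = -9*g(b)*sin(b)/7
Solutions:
 g(b) = C1/cos(b)^(9/7)


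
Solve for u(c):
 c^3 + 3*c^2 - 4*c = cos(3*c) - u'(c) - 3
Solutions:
 u(c) = C1 - c^4/4 - c^3 + 2*c^2 - 3*c + sin(3*c)/3


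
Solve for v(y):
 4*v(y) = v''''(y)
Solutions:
 v(y) = C1*exp(-sqrt(2)*y) + C2*exp(sqrt(2)*y) + C3*sin(sqrt(2)*y) + C4*cos(sqrt(2)*y)


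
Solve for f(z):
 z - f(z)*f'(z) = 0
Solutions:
 f(z) = -sqrt(C1 + z^2)
 f(z) = sqrt(C1 + z^2)


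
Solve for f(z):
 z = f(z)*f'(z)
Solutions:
 f(z) = -sqrt(C1 + z^2)
 f(z) = sqrt(C1 + z^2)


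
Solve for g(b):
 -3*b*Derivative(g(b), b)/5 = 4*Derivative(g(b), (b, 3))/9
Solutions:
 g(b) = C1 + Integral(C2*airyai(-3*50^(1/3)*b/10) + C3*airybi(-3*50^(1/3)*b/10), b)


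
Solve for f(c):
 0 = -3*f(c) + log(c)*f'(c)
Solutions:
 f(c) = C1*exp(3*li(c))


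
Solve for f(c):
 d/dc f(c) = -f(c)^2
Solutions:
 f(c) = 1/(C1 + c)


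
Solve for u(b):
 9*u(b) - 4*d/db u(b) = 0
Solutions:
 u(b) = C1*exp(9*b/4)


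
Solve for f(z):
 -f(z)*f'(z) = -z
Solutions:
 f(z) = -sqrt(C1 + z^2)
 f(z) = sqrt(C1 + z^2)


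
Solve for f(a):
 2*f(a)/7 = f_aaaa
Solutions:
 f(a) = C1*exp(-2^(1/4)*7^(3/4)*a/7) + C2*exp(2^(1/4)*7^(3/4)*a/7) + C3*sin(2^(1/4)*7^(3/4)*a/7) + C4*cos(2^(1/4)*7^(3/4)*a/7)


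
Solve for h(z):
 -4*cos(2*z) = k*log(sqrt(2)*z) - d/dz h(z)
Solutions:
 h(z) = C1 + k*z*(log(z) - 1) + k*z*log(2)/2 + 2*sin(2*z)


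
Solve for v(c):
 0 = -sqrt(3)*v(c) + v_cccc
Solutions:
 v(c) = C1*exp(-3^(1/8)*c) + C2*exp(3^(1/8)*c) + C3*sin(3^(1/8)*c) + C4*cos(3^(1/8)*c)


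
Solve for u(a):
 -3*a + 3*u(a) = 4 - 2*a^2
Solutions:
 u(a) = -2*a^2/3 + a + 4/3


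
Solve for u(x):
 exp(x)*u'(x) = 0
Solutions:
 u(x) = C1


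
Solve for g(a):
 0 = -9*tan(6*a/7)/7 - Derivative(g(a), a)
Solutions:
 g(a) = C1 + 3*log(cos(6*a/7))/2


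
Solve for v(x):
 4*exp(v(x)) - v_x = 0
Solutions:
 v(x) = log(-1/(C1 + 4*x))


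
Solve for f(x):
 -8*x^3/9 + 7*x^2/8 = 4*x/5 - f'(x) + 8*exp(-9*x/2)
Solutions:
 f(x) = C1 + 2*x^4/9 - 7*x^3/24 + 2*x^2/5 - 16*exp(-9*x/2)/9


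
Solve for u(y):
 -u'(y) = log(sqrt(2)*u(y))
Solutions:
 2*Integral(1/(2*log(_y) + log(2)), (_y, u(y))) = C1 - y


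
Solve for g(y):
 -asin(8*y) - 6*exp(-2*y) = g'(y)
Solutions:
 g(y) = C1 - y*asin(8*y) - sqrt(1 - 64*y^2)/8 + 3*exp(-2*y)


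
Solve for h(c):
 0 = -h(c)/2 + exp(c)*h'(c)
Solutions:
 h(c) = C1*exp(-exp(-c)/2)


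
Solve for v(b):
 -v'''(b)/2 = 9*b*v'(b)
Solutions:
 v(b) = C1 + Integral(C2*airyai(-18^(1/3)*b) + C3*airybi(-18^(1/3)*b), b)


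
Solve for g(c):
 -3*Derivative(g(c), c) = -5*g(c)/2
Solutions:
 g(c) = C1*exp(5*c/6)


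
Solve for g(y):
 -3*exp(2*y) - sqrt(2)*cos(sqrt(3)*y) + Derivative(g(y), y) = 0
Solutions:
 g(y) = C1 + 3*exp(2*y)/2 + sqrt(6)*sin(sqrt(3)*y)/3


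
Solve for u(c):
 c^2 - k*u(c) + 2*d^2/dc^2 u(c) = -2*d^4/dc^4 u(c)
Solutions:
 u(c) = C1*exp(-sqrt(2)*c*sqrt(-sqrt(2*k + 1) - 1)/2) + C2*exp(sqrt(2)*c*sqrt(-sqrt(2*k + 1) - 1)/2) + C3*exp(-sqrt(2)*c*sqrt(sqrt(2*k + 1) - 1)/2) + C4*exp(sqrt(2)*c*sqrt(sqrt(2*k + 1) - 1)/2) + c^2/k + 4/k^2


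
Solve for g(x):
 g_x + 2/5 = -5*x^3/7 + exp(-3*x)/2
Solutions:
 g(x) = C1 - 5*x^4/28 - 2*x/5 - exp(-3*x)/6


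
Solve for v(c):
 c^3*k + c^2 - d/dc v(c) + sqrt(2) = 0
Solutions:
 v(c) = C1 + c^4*k/4 + c^3/3 + sqrt(2)*c


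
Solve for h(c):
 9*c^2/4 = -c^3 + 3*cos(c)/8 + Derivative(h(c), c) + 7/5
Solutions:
 h(c) = C1 + c^4/4 + 3*c^3/4 - 7*c/5 - 3*sin(c)/8


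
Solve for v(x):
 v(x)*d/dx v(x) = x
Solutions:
 v(x) = -sqrt(C1 + x^2)
 v(x) = sqrt(C1 + x^2)


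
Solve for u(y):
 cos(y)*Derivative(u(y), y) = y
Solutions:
 u(y) = C1 + Integral(y/cos(y), y)


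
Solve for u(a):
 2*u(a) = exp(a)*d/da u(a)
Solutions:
 u(a) = C1*exp(-2*exp(-a))


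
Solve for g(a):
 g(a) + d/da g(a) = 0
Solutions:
 g(a) = C1*exp(-a)


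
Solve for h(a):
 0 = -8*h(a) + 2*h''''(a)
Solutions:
 h(a) = C1*exp(-sqrt(2)*a) + C2*exp(sqrt(2)*a) + C3*sin(sqrt(2)*a) + C4*cos(sqrt(2)*a)


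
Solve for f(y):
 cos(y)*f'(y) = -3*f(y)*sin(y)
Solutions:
 f(y) = C1*cos(y)^3


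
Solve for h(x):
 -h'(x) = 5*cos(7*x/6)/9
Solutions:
 h(x) = C1 - 10*sin(7*x/6)/21


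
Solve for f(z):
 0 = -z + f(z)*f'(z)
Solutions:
 f(z) = -sqrt(C1 + z^2)
 f(z) = sqrt(C1 + z^2)


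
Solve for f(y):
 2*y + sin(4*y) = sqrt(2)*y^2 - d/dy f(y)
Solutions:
 f(y) = C1 + sqrt(2)*y^3/3 - y^2 + cos(4*y)/4


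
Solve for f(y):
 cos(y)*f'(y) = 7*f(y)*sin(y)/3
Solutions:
 f(y) = C1/cos(y)^(7/3)


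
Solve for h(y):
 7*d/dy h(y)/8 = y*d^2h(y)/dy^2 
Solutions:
 h(y) = C1 + C2*y^(15/8)


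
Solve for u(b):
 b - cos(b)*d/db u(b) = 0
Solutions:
 u(b) = C1 + Integral(b/cos(b), b)


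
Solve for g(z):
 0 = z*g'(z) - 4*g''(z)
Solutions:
 g(z) = C1 + C2*erfi(sqrt(2)*z/4)


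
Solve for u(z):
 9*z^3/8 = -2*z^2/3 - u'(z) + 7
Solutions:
 u(z) = C1 - 9*z^4/32 - 2*z^3/9 + 7*z


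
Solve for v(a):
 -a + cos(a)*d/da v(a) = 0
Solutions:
 v(a) = C1 + Integral(a/cos(a), a)


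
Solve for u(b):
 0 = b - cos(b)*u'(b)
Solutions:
 u(b) = C1 + Integral(b/cos(b), b)


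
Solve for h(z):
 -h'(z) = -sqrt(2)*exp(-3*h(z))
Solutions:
 h(z) = log(C1 + 3*sqrt(2)*z)/3
 h(z) = log((-3^(1/3) - 3^(5/6)*I)*(C1 + sqrt(2)*z)^(1/3)/2)
 h(z) = log((-3^(1/3) + 3^(5/6)*I)*(C1 + sqrt(2)*z)^(1/3)/2)


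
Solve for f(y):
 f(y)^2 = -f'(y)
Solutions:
 f(y) = 1/(C1 + y)


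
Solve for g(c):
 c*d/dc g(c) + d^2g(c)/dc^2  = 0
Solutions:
 g(c) = C1 + C2*erf(sqrt(2)*c/2)


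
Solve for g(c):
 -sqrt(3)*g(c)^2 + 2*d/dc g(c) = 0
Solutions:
 g(c) = -2/(C1 + sqrt(3)*c)


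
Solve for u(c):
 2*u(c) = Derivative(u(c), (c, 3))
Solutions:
 u(c) = C3*exp(2^(1/3)*c) + (C1*sin(2^(1/3)*sqrt(3)*c/2) + C2*cos(2^(1/3)*sqrt(3)*c/2))*exp(-2^(1/3)*c/2)


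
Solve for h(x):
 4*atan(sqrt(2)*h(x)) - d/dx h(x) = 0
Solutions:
 Integral(1/atan(sqrt(2)*_y), (_y, h(x))) = C1 + 4*x


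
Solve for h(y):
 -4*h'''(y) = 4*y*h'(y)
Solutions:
 h(y) = C1 + Integral(C2*airyai(-y) + C3*airybi(-y), y)


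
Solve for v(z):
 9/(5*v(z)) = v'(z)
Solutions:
 v(z) = -sqrt(C1 + 90*z)/5
 v(z) = sqrt(C1 + 90*z)/5


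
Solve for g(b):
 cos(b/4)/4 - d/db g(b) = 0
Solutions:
 g(b) = C1 + sin(b/4)


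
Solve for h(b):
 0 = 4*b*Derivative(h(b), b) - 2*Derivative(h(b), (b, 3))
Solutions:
 h(b) = C1 + Integral(C2*airyai(2^(1/3)*b) + C3*airybi(2^(1/3)*b), b)


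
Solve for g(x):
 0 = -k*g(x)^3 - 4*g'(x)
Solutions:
 g(x) = -sqrt(2)*sqrt(-1/(C1 - k*x))
 g(x) = sqrt(2)*sqrt(-1/(C1 - k*x))


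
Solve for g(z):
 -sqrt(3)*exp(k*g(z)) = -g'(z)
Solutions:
 g(z) = Piecewise((log(-1/(C1*k + sqrt(3)*k*z))/k, Ne(k, 0)), (nan, True))
 g(z) = Piecewise((C1 + sqrt(3)*z, Eq(k, 0)), (nan, True))


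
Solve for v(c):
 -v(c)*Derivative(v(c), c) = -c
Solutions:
 v(c) = -sqrt(C1 + c^2)
 v(c) = sqrt(C1 + c^2)


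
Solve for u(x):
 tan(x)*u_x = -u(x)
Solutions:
 u(x) = C1/sin(x)


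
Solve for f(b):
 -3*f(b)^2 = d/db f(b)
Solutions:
 f(b) = 1/(C1 + 3*b)


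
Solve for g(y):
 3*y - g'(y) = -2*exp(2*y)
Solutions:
 g(y) = C1 + 3*y^2/2 + exp(2*y)


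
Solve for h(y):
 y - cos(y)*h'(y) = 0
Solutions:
 h(y) = C1 + Integral(y/cos(y), y)


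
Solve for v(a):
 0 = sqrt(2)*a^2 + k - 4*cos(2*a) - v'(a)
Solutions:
 v(a) = C1 + sqrt(2)*a^3/3 + a*k - 2*sin(2*a)


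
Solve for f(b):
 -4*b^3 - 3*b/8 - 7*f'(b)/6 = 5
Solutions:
 f(b) = C1 - 6*b^4/7 - 9*b^2/56 - 30*b/7


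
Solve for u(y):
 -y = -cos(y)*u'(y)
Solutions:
 u(y) = C1 + Integral(y/cos(y), y)


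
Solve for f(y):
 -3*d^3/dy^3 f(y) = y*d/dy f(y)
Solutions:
 f(y) = C1 + Integral(C2*airyai(-3^(2/3)*y/3) + C3*airybi(-3^(2/3)*y/3), y)


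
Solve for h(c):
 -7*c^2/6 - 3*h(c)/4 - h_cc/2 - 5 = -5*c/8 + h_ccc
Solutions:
 h(c) = C1*exp(c*(-2 + (9*sqrt(83) + 82)^(-1/3) + (9*sqrt(83) + 82)^(1/3))/12)*sin(sqrt(3)*c*(-(9*sqrt(83) + 82)^(1/3) + (9*sqrt(83) + 82)^(-1/3))/12) + C2*exp(c*(-2 + (9*sqrt(83) + 82)^(-1/3) + (9*sqrt(83) + 82)^(1/3))/12)*cos(sqrt(3)*c*(-(9*sqrt(83) + 82)^(1/3) + (9*sqrt(83) + 82)^(-1/3))/12) + C3*exp(-c*((9*sqrt(83) + 82)^(-1/3) + 1 + (9*sqrt(83) + 82)^(1/3))/6) - 14*c^2/9 + 5*c/6 - 124/27


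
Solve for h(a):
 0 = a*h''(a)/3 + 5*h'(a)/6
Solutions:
 h(a) = C1 + C2/a^(3/2)


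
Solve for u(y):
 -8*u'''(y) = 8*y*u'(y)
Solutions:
 u(y) = C1 + Integral(C2*airyai(-y) + C3*airybi(-y), y)


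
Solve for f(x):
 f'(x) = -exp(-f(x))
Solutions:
 f(x) = log(C1 - x)


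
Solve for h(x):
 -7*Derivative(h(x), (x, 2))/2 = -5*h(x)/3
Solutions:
 h(x) = C1*exp(-sqrt(210)*x/21) + C2*exp(sqrt(210)*x/21)


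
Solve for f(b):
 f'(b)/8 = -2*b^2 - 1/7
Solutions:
 f(b) = C1 - 16*b^3/3 - 8*b/7


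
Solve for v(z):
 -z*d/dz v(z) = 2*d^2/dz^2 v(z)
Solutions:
 v(z) = C1 + C2*erf(z/2)


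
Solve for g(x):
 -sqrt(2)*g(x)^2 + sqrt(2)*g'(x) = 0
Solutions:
 g(x) = -1/(C1 + x)


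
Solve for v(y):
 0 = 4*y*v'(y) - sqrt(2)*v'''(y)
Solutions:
 v(y) = C1 + Integral(C2*airyai(sqrt(2)*y) + C3*airybi(sqrt(2)*y), y)


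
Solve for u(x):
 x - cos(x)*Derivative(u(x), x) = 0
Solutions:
 u(x) = C1 + Integral(x/cos(x), x)


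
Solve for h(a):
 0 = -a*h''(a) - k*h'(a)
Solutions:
 h(a) = C1 + a^(1 - re(k))*(C2*sin(log(a)*Abs(im(k))) + C3*cos(log(a)*im(k)))


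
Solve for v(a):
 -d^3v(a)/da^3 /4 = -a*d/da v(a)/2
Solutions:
 v(a) = C1 + Integral(C2*airyai(2^(1/3)*a) + C3*airybi(2^(1/3)*a), a)


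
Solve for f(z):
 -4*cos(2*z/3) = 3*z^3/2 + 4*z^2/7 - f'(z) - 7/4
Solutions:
 f(z) = C1 + 3*z^4/8 + 4*z^3/21 - 7*z/4 + 6*sin(2*z/3)


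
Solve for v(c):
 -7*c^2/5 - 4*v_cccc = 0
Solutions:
 v(c) = C1 + C2*c + C3*c^2 + C4*c^3 - 7*c^6/7200


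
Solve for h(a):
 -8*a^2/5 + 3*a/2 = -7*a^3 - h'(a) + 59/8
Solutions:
 h(a) = C1 - 7*a^4/4 + 8*a^3/15 - 3*a^2/4 + 59*a/8


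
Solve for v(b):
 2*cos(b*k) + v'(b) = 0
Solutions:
 v(b) = C1 - 2*sin(b*k)/k


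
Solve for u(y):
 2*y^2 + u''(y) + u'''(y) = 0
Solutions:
 u(y) = C1 + C2*y + C3*exp(-y) - y^4/6 + 2*y^3/3 - 2*y^2


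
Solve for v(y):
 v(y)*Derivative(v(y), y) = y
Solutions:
 v(y) = -sqrt(C1 + y^2)
 v(y) = sqrt(C1 + y^2)


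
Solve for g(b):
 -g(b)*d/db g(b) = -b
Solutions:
 g(b) = -sqrt(C1 + b^2)
 g(b) = sqrt(C1 + b^2)


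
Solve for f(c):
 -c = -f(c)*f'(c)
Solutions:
 f(c) = -sqrt(C1 + c^2)
 f(c) = sqrt(C1 + c^2)


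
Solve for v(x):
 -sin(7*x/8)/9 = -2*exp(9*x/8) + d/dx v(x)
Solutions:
 v(x) = C1 + 16*exp(9*x/8)/9 + 8*cos(7*x/8)/63


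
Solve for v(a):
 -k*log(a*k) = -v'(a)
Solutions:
 v(a) = C1 + a*k*log(a*k) - a*k


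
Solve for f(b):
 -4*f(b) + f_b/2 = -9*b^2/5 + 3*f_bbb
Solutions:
 f(b) = C1*exp(b*((sqrt(5182)/4 + 18)^(-1/3) + 2*(sqrt(5182)/4 + 18)^(1/3))/12)*sin(sqrt(3)*b*(-2*(sqrt(5182)/4 + 18)^(1/3) + (sqrt(5182)/4 + 18)^(-1/3))/12) + C2*exp(b*((sqrt(5182)/4 + 18)^(-1/3) + 2*(sqrt(5182)/4 + 18)^(1/3))/12)*cos(sqrt(3)*b*(-2*(sqrt(5182)/4 + 18)^(1/3) + (sqrt(5182)/4 + 18)^(-1/3))/12) + C3*exp(-b*((sqrt(5182)/4 + 18)^(-1/3) + 2*(sqrt(5182)/4 + 18)^(1/3))/6) + 9*b^2/20 + 9*b/80 + 9/640


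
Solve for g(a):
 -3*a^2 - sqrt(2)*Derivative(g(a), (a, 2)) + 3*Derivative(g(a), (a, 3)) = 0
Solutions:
 g(a) = C1 + C2*a + C3*exp(sqrt(2)*a/3) - sqrt(2)*a^4/8 - 3*a^3/2 - 27*sqrt(2)*a^2/4


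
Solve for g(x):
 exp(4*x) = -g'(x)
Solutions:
 g(x) = C1 - exp(4*x)/4


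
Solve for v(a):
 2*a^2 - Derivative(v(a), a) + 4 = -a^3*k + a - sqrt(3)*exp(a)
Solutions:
 v(a) = C1 + a^4*k/4 + 2*a^3/3 - a^2/2 + 4*a + sqrt(3)*exp(a)


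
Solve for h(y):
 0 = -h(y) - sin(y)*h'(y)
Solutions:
 h(y) = C1*sqrt(cos(y) + 1)/sqrt(cos(y) - 1)


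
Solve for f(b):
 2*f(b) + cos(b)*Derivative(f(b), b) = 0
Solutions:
 f(b) = C1*(sin(b) - 1)/(sin(b) + 1)


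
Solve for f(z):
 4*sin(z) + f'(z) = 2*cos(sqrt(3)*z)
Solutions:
 f(z) = C1 + 2*sqrt(3)*sin(sqrt(3)*z)/3 + 4*cos(z)


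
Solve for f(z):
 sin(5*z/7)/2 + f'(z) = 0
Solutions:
 f(z) = C1 + 7*cos(5*z/7)/10


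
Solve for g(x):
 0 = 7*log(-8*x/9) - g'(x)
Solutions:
 g(x) = C1 + 7*x*log(-x) + 7*x*(-2*log(3) - 1 + 3*log(2))


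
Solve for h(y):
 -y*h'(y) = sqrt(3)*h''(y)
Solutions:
 h(y) = C1 + C2*erf(sqrt(2)*3^(3/4)*y/6)


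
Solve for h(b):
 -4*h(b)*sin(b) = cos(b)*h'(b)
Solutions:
 h(b) = C1*cos(b)^4


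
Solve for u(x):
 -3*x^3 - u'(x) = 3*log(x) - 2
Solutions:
 u(x) = C1 - 3*x^4/4 - 3*x*log(x) + 5*x


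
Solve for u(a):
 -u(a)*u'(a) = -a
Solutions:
 u(a) = -sqrt(C1 + a^2)
 u(a) = sqrt(C1 + a^2)


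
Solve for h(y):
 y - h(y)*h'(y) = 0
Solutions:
 h(y) = -sqrt(C1 + y^2)
 h(y) = sqrt(C1 + y^2)


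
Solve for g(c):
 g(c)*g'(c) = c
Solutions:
 g(c) = -sqrt(C1 + c^2)
 g(c) = sqrt(C1 + c^2)


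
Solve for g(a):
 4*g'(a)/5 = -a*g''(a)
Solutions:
 g(a) = C1 + C2*a^(1/5)


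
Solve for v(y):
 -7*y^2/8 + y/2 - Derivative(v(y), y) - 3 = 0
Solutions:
 v(y) = C1 - 7*y^3/24 + y^2/4 - 3*y


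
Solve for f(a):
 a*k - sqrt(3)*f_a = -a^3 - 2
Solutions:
 f(a) = C1 + sqrt(3)*a^4/12 + sqrt(3)*a^2*k/6 + 2*sqrt(3)*a/3


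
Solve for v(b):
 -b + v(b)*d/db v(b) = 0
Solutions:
 v(b) = -sqrt(C1 + b^2)
 v(b) = sqrt(C1 + b^2)


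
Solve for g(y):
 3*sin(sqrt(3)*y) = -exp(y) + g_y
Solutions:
 g(y) = C1 + exp(y) - sqrt(3)*cos(sqrt(3)*y)


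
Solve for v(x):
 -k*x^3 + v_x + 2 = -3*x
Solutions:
 v(x) = C1 + k*x^4/4 - 3*x^2/2 - 2*x


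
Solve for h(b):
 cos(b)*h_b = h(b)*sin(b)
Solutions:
 h(b) = C1/cos(b)


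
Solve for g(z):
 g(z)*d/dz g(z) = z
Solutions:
 g(z) = -sqrt(C1 + z^2)
 g(z) = sqrt(C1 + z^2)


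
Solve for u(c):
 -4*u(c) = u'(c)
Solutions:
 u(c) = C1*exp(-4*c)


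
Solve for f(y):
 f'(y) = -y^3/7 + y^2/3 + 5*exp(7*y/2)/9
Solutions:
 f(y) = C1 - y^4/28 + y^3/9 + 10*exp(7*y/2)/63


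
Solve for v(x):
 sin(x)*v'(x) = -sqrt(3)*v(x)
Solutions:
 v(x) = C1*(cos(x) + 1)^(sqrt(3)/2)/(cos(x) - 1)^(sqrt(3)/2)


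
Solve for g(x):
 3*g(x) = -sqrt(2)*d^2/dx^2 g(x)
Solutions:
 g(x) = C1*sin(2^(3/4)*sqrt(3)*x/2) + C2*cos(2^(3/4)*sqrt(3)*x/2)


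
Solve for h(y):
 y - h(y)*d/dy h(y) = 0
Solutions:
 h(y) = -sqrt(C1 + y^2)
 h(y) = sqrt(C1 + y^2)


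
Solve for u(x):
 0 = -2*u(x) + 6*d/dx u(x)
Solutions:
 u(x) = C1*exp(x/3)


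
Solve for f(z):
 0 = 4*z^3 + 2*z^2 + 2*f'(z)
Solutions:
 f(z) = C1 - z^4/2 - z^3/3


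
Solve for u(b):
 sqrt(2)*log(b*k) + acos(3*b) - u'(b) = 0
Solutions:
 u(b) = C1 + sqrt(2)*b*(log(b*k) - 1) + b*acos(3*b) - sqrt(1 - 9*b^2)/3


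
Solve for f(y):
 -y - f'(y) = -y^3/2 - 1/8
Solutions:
 f(y) = C1 + y^4/8 - y^2/2 + y/8


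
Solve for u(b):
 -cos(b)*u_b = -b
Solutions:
 u(b) = C1 + Integral(b/cos(b), b)


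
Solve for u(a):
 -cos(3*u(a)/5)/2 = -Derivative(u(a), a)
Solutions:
 -a/2 - 5*log(sin(3*u(a)/5) - 1)/6 + 5*log(sin(3*u(a)/5) + 1)/6 = C1


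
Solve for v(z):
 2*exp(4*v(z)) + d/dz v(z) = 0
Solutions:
 v(z) = log(-I*(1/(C1 + 8*z))^(1/4))
 v(z) = log(I*(1/(C1 + 8*z))^(1/4))
 v(z) = log(-(1/(C1 + 8*z))^(1/4))
 v(z) = log(1/(C1 + 8*z))/4


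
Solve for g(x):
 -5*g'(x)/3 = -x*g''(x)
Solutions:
 g(x) = C1 + C2*x^(8/3)


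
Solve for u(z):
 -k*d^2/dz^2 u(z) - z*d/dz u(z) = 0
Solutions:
 u(z) = C1 + C2*sqrt(k)*erf(sqrt(2)*z*sqrt(1/k)/2)


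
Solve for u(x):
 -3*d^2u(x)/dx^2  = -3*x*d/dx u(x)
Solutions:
 u(x) = C1 + C2*erfi(sqrt(2)*x/2)


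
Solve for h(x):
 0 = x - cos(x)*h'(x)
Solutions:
 h(x) = C1 + Integral(x/cos(x), x)


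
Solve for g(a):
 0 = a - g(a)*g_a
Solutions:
 g(a) = -sqrt(C1 + a^2)
 g(a) = sqrt(C1 + a^2)


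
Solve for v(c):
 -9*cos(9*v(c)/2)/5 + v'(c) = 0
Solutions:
 -9*c/5 - log(sin(9*v(c)/2) - 1)/9 + log(sin(9*v(c)/2) + 1)/9 = C1


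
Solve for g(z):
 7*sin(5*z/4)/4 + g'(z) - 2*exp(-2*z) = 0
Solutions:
 g(z) = C1 + 7*cos(5*z/4)/5 - exp(-2*z)


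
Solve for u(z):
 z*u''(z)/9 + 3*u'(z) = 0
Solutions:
 u(z) = C1 + C2/z^26


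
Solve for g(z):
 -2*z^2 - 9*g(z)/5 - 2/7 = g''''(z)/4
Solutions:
 g(z) = -10*z^2/9 + (C1*sin(sqrt(3)*5^(3/4)*z/5) + C2*cos(sqrt(3)*5^(3/4)*z/5))*exp(-sqrt(3)*5^(3/4)*z/5) + (C3*sin(sqrt(3)*5^(3/4)*z/5) + C4*cos(sqrt(3)*5^(3/4)*z/5))*exp(sqrt(3)*5^(3/4)*z/5) - 10/63


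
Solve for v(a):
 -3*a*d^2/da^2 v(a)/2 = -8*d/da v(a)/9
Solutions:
 v(a) = C1 + C2*a^(43/27)


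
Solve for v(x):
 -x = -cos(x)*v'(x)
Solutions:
 v(x) = C1 + Integral(x/cos(x), x)


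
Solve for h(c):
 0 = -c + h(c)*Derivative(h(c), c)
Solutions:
 h(c) = -sqrt(C1 + c^2)
 h(c) = sqrt(C1 + c^2)


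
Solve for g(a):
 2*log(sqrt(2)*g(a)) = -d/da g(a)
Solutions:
 Integral(1/(2*log(_y) + log(2)), (_y, g(a))) = C1 - a


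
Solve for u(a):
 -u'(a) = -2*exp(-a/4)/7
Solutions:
 u(a) = C1 - 8*exp(-a/4)/7


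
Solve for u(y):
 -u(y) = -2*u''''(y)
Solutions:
 u(y) = C1*exp(-2^(3/4)*y/2) + C2*exp(2^(3/4)*y/2) + C3*sin(2^(3/4)*y/2) + C4*cos(2^(3/4)*y/2)


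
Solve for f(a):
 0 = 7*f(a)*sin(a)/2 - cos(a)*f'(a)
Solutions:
 f(a) = C1/cos(a)^(7/2)


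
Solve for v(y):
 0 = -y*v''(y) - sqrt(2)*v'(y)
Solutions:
 v(y) = C1 + C2*y^(1 - sqrt(2))


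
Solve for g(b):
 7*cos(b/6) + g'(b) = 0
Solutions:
 g(b) = C1 - 42*sin(b/6)


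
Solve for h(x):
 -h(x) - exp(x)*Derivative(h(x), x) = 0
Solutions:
 h(x) = C1*exp(exp(-x))


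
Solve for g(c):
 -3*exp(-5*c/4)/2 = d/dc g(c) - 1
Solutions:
 g(c) = C1 + c + 6*exp(-5*c/4)/5


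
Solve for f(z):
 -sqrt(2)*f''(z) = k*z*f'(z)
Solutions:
 f(z) = Piecewise((-2^(3/4)*sqrt(pi)*C1*erf(2^(1/4)*sqrt(k)*z/2)/(2*sqrt(k)) - C2, (k > 0) | (k < 0)), (-C1*z - C2, True))


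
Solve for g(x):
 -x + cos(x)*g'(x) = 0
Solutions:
 g(x) = C1 + Integral(x/cos(x), x)


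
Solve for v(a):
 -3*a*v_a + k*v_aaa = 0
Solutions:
 v(a) = C1 + Integral(C2*airyai(3^(1/3)*a*(1/k)^(1/3)) + C3*airybi(3^(1/3)*a*(1/k)^(1/3)), a)


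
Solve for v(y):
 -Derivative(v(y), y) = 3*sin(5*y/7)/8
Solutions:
 v(y) = C1 + 21*cos(5*y/7)/40


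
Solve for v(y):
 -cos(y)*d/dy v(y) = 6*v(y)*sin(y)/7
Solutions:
 v(y) = C1*cos(y)^(6/7)


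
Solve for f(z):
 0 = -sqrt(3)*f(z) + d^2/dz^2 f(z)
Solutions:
 f(z) = C1*exp(-3^(1/4)*z) + C2*exp(3^(1/4)*z)


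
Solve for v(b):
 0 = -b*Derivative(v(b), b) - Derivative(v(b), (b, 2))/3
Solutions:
 v(b) = C1 + C2*erf(sqrt(6)*b/2)


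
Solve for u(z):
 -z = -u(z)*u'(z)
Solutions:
 u(z) = -sqrt(C1 + z^2)
 u(z) = sqrt(C1 + z^2)


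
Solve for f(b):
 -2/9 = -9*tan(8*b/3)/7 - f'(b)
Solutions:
 f(b) = C1 + 2*b/9 + 27*log(cos(8*b/3))/56


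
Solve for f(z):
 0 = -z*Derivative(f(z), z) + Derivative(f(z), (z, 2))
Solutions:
 f(z) = C1 + C2*erfi(sqrt(2)*z/2)


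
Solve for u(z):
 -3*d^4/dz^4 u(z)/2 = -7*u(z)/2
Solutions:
 u(z) = C1*exp(-3^(3/4)*7^(1/4)*z/3) + C2*exp(3^(3/4)*7^(1/4)*z/3) + C3*sin(3^(3/4)*7^(1/4)*z/3) + C4*cos(3^(3/4)*7^(1/4)*z/3)


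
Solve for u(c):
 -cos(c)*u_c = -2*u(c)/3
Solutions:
 u(c) = C1*(sin(c) + 1)^(1/3)/(sin(c) - 1)^(1/3)


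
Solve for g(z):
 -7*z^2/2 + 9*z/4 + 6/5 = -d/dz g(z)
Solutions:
 g(z) = C1 + 7*z^3/6 - 9*z^2/8 - 6*z/5


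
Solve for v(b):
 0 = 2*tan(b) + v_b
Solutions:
 v(b) = C1 + 2*log(cos(b))


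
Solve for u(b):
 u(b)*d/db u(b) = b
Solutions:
 u(b) = -sqrt(C1 + b^2)
 u(b) = sqrt(C1 + b^2)


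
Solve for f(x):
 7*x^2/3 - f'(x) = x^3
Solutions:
 f(x) = C1 - x^4/4 + 7*x^3/9


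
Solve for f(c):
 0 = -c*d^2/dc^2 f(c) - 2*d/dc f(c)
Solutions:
 f(c) = C1 + C2/c


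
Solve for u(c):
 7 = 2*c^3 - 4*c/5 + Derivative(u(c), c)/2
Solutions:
 u(c) = C1 - c^4 + 4*c^2/5 + 14*c


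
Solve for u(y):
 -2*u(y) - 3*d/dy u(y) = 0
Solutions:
 u(y) = C1*exp(-2*y/3)


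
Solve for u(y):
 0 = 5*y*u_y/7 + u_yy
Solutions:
 u(y) = C1 + C2*erf(sqrt(70)*y/14)


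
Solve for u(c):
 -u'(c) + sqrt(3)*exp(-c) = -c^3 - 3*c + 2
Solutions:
 u(c) = C1 + c^4/4 + 3*c^2/2 - 2*c - sqrt(3)*exp(-c)


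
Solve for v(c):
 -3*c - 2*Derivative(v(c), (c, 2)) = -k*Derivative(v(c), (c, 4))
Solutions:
 v(c) = C1 + C2*c + C3*exp(-sqrt(2)*c*sqrt(1/k)) + C4*exp(sqrt(2)*c*sqrt(1/k)) - c^3/4


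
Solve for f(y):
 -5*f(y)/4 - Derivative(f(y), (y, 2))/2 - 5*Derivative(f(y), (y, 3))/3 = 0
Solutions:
 f(y) = C1*exp(y*(-2 + (5*sqrt(5655) + 376)^(-1/3) + (5*sqrt(5655) + 376)^(1/3))/20)*sin(sqrt(3)*y*(-(5*sqrt(5655) + 376)^(1/3) + (5*sqrt(5655) + 376)^(-1/3))/20) + C2*exp(y*(-2 + (5*sqrt(5655) + 376)^(-1/3) + (5*sqrt(5655) + 376)^(1/3))/20)*cos(sqrt(3)*y*(-(5*sqrt(5655) + 376)^(1/3) + (5*sqrt(5655) + 376)^(-1/3))/20) + C3*exp(-y*((5*sqrt(5655) + 376)^(-1/3) + 1 + (5*sqrt(5655) + 376)^(1/3))/10)


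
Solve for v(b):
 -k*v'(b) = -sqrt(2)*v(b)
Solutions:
 v(b) = C1*exp(sqrt(2)*b/k)


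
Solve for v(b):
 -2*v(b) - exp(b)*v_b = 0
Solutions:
 v(b) = C1*exp(2*exp(-b))


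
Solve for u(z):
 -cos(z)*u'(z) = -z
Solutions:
 u(z) = C1 + Integral(z/cos(z), z)


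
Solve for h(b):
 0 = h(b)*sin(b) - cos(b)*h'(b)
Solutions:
 h(b) = C1/cos(b)


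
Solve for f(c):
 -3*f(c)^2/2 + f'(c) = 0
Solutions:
 f(c) = -2/(C1 + 3*c)


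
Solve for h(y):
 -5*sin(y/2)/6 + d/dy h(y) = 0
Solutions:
 h(y) = C1 - 5*cos(y/2)/3


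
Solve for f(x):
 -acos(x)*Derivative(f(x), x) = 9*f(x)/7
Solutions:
 f(x) = C1*exp(-9*Integral(1/acos(x), x)/7)


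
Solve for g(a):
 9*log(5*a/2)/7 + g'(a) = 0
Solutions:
 g(a) = C1 - 9*a*log(a)/7 - 9*a*log(5)/7 + 9*a*log(2)/7 + 9*a/7


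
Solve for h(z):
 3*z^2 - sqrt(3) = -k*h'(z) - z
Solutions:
 h(z) = C1 - z^3/k - z^2/(2*k) + sqrt(3)*z/k


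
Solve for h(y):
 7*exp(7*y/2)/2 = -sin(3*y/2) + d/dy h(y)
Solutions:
 h(y) = C1 + exp(7*y/2) - 2*cos(3*y/2)/3


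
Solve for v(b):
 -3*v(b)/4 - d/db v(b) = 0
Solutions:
 v(b) = C1*exp(-3*b/4)


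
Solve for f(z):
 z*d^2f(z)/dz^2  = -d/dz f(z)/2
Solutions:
 f(z) = C1 + C2*sqrt(z)


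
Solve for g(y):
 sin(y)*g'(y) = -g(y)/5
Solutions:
 g(y) = C1*(cos(y) + 1)^(1/10)/(cos(y) - 1)^(1/10)


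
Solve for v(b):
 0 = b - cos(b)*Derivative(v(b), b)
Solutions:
 v(b) = C1 + Integral(b/cos(b), b)


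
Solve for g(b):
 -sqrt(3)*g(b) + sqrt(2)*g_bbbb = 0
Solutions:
 g(b) = C1*exp(-2^(7/8)*3^(1/8)*b/2) + C2*exp(2^(7/8)*3^(1/8)*b/2) + C3*sin(2^(7/8)*3^(1/8)*b/2) + C4*cos(2^(7/8)*3^(1/8)*b/2)


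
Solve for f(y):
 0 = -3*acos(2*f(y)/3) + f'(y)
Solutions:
 Integral(1/acos(2*_y/3), (_y, f(y))) = C1 + 3*y


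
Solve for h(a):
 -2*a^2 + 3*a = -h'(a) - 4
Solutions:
 h(a) = C1 + 2*a^3/3 - 3*a^2/2 - 4*a


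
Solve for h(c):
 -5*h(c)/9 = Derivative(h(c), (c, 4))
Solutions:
 h(c) = (C1*sin(5^(1/4)*sqrt(6)*c/6) + C2*cos(5^(1/4)*sqrt(6)*c/6))*exp(-5^(1/4)*sqrt(6)*c/6) + (C3*sin(5^(1/4)*sqrt(6)*c/6) + C4*cos(5^(1/4)*sqrt(6)*c/6))*exp(5^(1/4)*sqrt(6)*c/6)


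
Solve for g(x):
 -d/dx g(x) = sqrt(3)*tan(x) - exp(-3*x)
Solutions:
 g(x) = C1 - sqrt(3)*log(tan(x)^2 + 1)/2 - exp(-3*x)/3


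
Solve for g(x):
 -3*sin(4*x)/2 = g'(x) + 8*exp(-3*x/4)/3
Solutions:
 g(x) = C1 + 3*cos(4*x)/8 + 32*exp(-3*x/4)/9


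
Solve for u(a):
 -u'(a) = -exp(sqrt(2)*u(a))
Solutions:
 u(a) = sqrt(2)*(2*log(-1/(C1 + a)) - log(2))/4


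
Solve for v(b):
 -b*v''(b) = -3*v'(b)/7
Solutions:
 v(b) = C1 + C2*b^(10/7)


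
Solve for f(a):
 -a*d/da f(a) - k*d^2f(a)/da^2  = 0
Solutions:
 f(a) = C1 + C2*sqrt(k)*erf(sqrt(2)*a*sqrt(1/k)/2)


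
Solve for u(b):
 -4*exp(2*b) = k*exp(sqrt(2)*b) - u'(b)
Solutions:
 u(b) = C1 + sqrt(2)*k*exp(sqrt(2)*b)/2 + 2*exp(2*b)


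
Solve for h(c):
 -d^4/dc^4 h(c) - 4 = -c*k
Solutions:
 h(c) = C1 + C2*c + C3*c^2 + C4*c^3 + c^5*k/120 - c^4/6


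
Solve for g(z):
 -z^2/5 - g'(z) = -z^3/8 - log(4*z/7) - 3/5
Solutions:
 g(z) = C1 + z^4/32 - z^3/15 + z*log(z) + z*log(4/7) - 2*z/5


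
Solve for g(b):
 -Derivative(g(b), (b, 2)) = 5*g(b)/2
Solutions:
 g(b) = C1*sin(sqrt(10)*b/2) + C2*cos(sqrt(10)*b/2)


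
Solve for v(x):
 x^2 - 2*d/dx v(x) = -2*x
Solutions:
 v(x) = C1 + x^3/6 + x^2/2


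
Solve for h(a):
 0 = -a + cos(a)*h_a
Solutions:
 h(a) = C1 + Integral(a/cos(a), a)


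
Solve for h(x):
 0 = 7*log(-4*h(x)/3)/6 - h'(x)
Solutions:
 -6*Integral(1/(log(-_y) - log(3) + 2*log(2)), (_y, h(x)))/7 = C1 - x


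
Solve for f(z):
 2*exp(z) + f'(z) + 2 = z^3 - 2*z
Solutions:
 f(z) = C1 + z^4/4 - z^2 - 2*z - 2*exp(z)


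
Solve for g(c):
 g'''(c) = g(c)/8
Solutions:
 g(c) = C3*exp(c/2) + (C1*sin(sqrt(3)*c/4) + C2*cos(sqrt(3)*c/4))*exp(-c/4)


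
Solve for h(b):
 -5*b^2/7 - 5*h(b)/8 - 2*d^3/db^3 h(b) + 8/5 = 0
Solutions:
 h(b) = C3*exp(-2^(2/3)*5^(1/3)*b/4) - 8*b^2/7 + (C1*sin(2^(2/3)*sqrt(3)*5^(1/3)*b/8) + C2*cos(2^(2/3)*sqrt(3)*5^(1/3)*b/8))*exp(2^(2/3)*5^(1/3)*b/8) + 64/25


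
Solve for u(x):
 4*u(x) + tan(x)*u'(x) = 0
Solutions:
 u(x) = C1/sin(x)^4


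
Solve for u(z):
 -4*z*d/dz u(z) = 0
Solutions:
 u(z) = C1


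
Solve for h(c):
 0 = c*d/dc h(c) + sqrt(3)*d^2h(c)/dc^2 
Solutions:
 h(c) = C1 + C2*erf(sqrt(2)*3^(3/4)*c/6)


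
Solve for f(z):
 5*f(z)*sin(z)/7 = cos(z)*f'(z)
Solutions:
 f(z) = C1/cos(z)^(5/7)


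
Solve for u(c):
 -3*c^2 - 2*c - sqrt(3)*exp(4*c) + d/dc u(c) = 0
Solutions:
 u(c) = C1 + c^3 + c^2 + sqrt(3)*exp(4*c)/4


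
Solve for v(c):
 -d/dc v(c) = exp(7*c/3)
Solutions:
 v(c) = C1 - 3*exp(7*c/3)/7


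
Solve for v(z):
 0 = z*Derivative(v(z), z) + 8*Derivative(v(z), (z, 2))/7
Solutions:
 v(z) = C1 + C2*erf(sqrt(7)*z/4)


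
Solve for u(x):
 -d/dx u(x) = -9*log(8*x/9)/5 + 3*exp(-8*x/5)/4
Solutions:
 u(x) = C1 + 9*x*log(x)/5 + 9*x*(-2*log(3) - 1 + 3*log(2))/5 + 15*exp(-8*x/5)/32


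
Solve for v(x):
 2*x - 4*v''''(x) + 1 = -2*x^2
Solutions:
 v(x) = C1 + C2*x + C3*x^2 + C4*x^3 + x^6/720 + x^5/240 + x^4/96


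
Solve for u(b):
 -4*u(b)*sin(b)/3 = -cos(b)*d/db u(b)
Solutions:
 u(b) = C1/cos(b)^(4/3)


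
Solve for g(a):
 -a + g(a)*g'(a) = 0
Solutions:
 g(a) = -sqrt(C1 + a^2)
 g(a) = sqrt(C1 + a^2)


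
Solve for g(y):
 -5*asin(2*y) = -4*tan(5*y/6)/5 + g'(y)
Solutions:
 g(y) = C1 - 5*y*asin(2*y) - 5*sqrt(1 - 4*y^2)/2 - 24*log(cos(5*y/6))/25


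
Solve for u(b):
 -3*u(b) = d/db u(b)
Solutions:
 u(b) = C1*exp(-3*b)


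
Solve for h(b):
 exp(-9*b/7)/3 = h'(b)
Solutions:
 h(b) = C1 - 7*exp(-9*b/7)/27


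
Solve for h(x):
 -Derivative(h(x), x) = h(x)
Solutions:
 h(x) = C1*exp(-x)


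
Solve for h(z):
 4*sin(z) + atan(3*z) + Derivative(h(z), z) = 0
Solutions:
 h(z) = C1 - z*atan(3*z) + log(9*z^2 + 1)/6 + 4*cos(z)


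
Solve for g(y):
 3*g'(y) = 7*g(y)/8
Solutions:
 g(y) = C1*exp(7*y/24)


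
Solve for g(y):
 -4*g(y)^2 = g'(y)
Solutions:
 g(y) = 1/(C1 + 4*y)


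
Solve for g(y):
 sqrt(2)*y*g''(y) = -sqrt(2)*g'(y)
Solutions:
 g(y) = C1 + C2*log(y)


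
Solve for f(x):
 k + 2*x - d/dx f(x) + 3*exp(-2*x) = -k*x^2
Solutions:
 f(x) = C1 + k*x^3/3 + k*x + x^2 - 3*exp(-2*x)/2


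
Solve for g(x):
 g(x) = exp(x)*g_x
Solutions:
 g(x) = C1*exp(-exp(-x))


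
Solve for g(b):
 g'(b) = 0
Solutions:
 g(b) = C1


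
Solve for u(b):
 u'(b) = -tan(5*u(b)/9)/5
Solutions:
 u(b) = -9*asin(C1*exp(-b/9))/5 + 9*pi/5
 u(b) = 9*asin(C1*exp(-b/9))/5


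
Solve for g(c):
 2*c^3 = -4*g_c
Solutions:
 g(c) = C1 - c^4/8


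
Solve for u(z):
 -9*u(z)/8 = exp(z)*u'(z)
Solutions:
 u(z) = C1*exp(9*exp(-z)/8)


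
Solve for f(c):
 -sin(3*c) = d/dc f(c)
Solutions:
 f(c) = C1 + cos(3*c)/3


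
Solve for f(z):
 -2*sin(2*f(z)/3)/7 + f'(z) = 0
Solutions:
 -2*z/7 + 3*log(cos(2*f(z)/3) - 1)/4 - 3*log(cos(2*f(z)/3) + 1)/4 = C1


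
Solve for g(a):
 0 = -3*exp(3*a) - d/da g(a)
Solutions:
 g(a) = C1 - exp(3*a)


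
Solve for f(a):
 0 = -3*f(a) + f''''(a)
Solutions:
 f(a) = C1*exp(-3^(1/4)*a) + C2*exp(3^(1/4)*a) + C3*sin(3^(1/4)*a) + C4*cos(3^(1/4)*a)


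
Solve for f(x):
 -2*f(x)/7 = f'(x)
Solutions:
 f(x) = C1*exp(-2*x/7)


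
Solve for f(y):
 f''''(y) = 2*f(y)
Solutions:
 f(y) = C1*exp(-2^(1/4)*y) + C2*exp(2^(1/4)*y) + C3*sin(2^(1/4)*y) + C4*cos(2^(1/4)*y)


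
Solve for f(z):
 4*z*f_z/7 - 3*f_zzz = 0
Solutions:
 f(z) = C1 + Integral(C2*airyai(42^(2/3)*z/21) + C3*airybi(42^(2/3)*z/21), z)


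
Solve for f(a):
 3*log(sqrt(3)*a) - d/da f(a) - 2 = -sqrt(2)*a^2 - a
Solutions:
 f(a) = C1 + sqrt(2)*a^3/3 + a^2/2 + 3*a*log(a) - 5*a + 3*a*log(3)/2


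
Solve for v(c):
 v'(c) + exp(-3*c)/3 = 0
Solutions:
 v(c) = C1 + exp(-3*c)/9


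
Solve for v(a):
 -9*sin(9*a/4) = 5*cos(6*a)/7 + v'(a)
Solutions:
 v(a) = C1 - 5*sin(6*a)/42 + 4*cos(9*a/4)


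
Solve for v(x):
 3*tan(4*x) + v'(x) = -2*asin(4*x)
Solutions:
 v(x) = C1 - 2*x*asin(4*x) - sqrt(1 - 16*x^2)/2 + 3*log(cos(4*x))/4


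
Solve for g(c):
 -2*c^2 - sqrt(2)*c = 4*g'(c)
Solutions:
 g(c) = C1 - c^3/6 - sqrt(2)*c^2/8


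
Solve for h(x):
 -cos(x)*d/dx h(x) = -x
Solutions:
 h(x) = C1 + Integral(x/cos(x), x)


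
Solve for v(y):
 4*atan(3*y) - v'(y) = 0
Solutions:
 v(y) = C1 + 4*y*atan(3*y) - 2*log(9*y^2 + 1)/3


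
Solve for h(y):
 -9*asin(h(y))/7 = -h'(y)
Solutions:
 Integral(1/asin(_y), (_y, h(y))) = C1 + 9*y/7


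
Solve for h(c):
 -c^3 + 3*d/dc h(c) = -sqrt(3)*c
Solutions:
 h(c) = C1 + c^4/12 - sqrt(3)*c^2/6


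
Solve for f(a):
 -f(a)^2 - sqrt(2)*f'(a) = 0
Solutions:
 f(a) = 2/(C1 + sqrt(2)*a)


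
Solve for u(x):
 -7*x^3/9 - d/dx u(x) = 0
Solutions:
 u(x) = C1 - 7*x^4/36


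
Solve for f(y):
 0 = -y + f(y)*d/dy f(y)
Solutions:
 f(y) = -sqrt(C1 + y^2)
 f(y) = sqrt(C1 + y^2)


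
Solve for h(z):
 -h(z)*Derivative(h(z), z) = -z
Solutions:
 h(z) = -sqrt(C1 + z^2)
 h(z) = sqrt(C1 + z^2)


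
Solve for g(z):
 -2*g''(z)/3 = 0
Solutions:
 g(z) = C1 + C2*z


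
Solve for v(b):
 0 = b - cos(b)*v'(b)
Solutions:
 v(b) = C1 + Integral(b/cos(b), b)


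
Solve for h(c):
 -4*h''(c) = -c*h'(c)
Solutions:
 h(c) = C1 + C2*erfi(sqrt(2)*c/4)


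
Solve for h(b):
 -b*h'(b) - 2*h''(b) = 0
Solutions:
 h(b) = C1 + C2*erf(b/2)


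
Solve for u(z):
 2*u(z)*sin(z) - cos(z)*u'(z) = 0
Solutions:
 u(z) = C1/cos(z)^2


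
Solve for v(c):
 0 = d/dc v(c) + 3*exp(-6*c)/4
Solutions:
 v(c) = C1 + exp(-6*c)/8


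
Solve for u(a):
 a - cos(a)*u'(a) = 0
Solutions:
 u(a) = C1 + Integral(a/cos(a), a)


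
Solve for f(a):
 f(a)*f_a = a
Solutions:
 f(a) = -sqrt(C1 + a^2)
 f(a) = sqrt(C1 + a^2)


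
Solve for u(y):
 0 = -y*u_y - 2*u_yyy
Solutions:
 u(y) = C1 + Integral(C2*airyai(-2^(2/3)*y/2) + C3*airybi(-2^(2/3)*y/2), y)


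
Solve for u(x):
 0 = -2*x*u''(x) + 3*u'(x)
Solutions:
 u(x) = C1 + C2*x^(5/2)


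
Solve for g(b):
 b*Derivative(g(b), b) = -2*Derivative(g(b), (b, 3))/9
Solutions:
 g(b) = C1 + Integral(C2*airyai(-6^(2/3)*b/2) + C3*airybi(-6^(2/3)*b/2), b)


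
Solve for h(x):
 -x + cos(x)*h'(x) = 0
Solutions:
 h(x) = C1 + Integral(x/cos(x), x)


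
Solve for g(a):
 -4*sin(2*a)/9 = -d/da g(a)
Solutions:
 g(a) = C1 - 2*cos(2*a)/9


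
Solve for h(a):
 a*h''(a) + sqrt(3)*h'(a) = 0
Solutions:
 h(a) = C1 + C2*a^(1 - sqrt(3))


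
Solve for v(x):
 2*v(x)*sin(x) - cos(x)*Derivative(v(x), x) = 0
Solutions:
 v(x) = C1/cos(x)^2


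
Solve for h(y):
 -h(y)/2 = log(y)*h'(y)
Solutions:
 h(y) = C1*exp(-li(y)/2)


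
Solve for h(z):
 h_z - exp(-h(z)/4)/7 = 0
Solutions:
 h(z) = 4*log(C1 + z/28)


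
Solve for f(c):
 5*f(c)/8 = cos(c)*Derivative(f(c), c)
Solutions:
 f(c) = C1*(sin(c) + 1)^(5/16)/(sin(c) - 1)^(5/16)


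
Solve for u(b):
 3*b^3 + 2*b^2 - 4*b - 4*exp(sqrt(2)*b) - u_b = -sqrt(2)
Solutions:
 u(b) = C1 + 3*b^4/4 + 2*b^3/3 - 2*b^2 + sqrt(2)*b - 2*sqrt(2)*exp(sqrt(2)*b)


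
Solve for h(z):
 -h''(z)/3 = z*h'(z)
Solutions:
 h(z) = C1 + C2*erf(sqrt(6)*z/2)


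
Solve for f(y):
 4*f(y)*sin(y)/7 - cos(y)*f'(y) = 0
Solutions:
 f(y) = C1/cos(y)^(4/7)


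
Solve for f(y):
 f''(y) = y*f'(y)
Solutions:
 f(y) = C1 + C2*erfi(sqrt(2)*y/2)


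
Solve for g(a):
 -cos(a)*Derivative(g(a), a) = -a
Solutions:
 g(a) = C1 + Integral(a/cos(a), a)


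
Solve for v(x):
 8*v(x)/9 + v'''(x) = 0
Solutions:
 v(x) = C3*exp(-2*3^(1/3)*x/3) + (C1*sin(3^(5/6)*x/3) + C2*cos(3^(5/6)*x/3))*exp(3^(1/3)*x/3)


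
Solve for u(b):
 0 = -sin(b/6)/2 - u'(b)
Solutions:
 u(b) = C1 + 3*cos(b/6)


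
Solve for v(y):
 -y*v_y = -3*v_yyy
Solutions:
 v(y) = C1 + Integral(C2*airyai(3^(2/3)*y/3) + C3*airybi(3^(2/3)*y/3), y)


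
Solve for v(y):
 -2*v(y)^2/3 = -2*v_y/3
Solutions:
 v(y) = -1/(C1 + y)


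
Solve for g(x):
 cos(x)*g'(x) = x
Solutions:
 g(x) = C1 + Integral(x/cos(x), x)


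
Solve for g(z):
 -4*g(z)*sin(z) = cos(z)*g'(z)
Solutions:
 g(z) = C1*cos(z)^4


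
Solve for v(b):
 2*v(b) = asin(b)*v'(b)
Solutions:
 v(b) = C1*exp(2*Integral(1/asin(b), b))


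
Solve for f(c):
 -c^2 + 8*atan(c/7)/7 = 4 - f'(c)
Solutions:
 f(c) = C1 + c^3/3 - 8*c*atan(c/7)/7 + 4*c + 4*log(c^2 + 49)


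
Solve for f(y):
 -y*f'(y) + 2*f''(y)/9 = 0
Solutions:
 f(y) = C1 + C2*erfi(3*y/2)


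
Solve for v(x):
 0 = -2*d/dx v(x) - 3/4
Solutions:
 v(x) = C1 - 3*x/8


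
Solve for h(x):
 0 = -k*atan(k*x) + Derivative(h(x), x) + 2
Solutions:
 h(x) = C1 + k*Piecewise((x*atan(k*x) - log(k^2*x^2 + 1)/(2*k), Ne(k, 0)), (0, True)) - 2*x


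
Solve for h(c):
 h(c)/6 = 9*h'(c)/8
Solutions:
 h(c) = C1*exp(4*c/27)


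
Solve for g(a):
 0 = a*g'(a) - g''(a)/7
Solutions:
 g(a) = C1 + C2*erfi(sqrt(14)*a/2)


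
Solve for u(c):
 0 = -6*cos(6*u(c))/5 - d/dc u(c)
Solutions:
 6*c/5 - log(sin(6*u(c)) - 1)/12 + log(sin(6*u(c)) + 1)/12 = C1


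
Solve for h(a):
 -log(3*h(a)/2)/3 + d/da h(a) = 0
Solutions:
 3*Integral(1/(-log(_y) - log(3) + log(2)), (_y, h(a))) = C1 - a


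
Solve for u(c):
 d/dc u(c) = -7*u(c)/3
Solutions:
 u(c) = C1*exp(-7*c/3)


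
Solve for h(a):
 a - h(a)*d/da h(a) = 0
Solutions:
 h(a) = -sqrt(C1 + a^2)
 h(a) = sqrt(C1 + a^2)


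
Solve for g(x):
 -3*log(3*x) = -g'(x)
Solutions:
 g(x) = C1 + 3*x*log(x) - 3*x + x*log(27)


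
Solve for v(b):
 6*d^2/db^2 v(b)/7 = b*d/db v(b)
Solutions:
 v(b) = C1 + C2*erfi(sqrt(21)*b/6)


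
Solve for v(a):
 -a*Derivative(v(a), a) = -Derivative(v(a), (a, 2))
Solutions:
 v(a) = C1 + C2*erfi(sqrt(2)*a/2)


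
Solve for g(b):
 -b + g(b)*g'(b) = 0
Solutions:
 g(b) = -sqrt(C1 + b^2)
 g(b) = sqrt(C1 + b^2)


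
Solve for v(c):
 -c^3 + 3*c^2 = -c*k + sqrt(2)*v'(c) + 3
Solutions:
 v(c) = C1 - sqrt(2)*c^4/8 + sqrt(2)*c^3/2 + sqrt(2)*c^2*k/4 - 3*sqrt(2)*c/2


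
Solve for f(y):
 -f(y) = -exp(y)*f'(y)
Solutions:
 f(y) = C1*exp(-exp(-y))


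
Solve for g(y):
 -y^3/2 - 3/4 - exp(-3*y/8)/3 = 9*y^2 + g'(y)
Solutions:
 g(y) = C1 - y^4/8 - 3*y^3 - 3*y/4 + 8*exp(-3*y/8)/9


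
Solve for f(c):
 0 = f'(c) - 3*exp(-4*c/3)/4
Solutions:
 f(c) = C1 - 9*exp(-4*c/3)/16


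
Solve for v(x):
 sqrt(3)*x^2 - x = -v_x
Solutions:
 v(x) = C1 - sqrt(3)*x^3/3 + x^2/2


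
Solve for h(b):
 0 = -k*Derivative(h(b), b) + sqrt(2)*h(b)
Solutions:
 h(b) = C1*exp(sqrt(2)*b/k)


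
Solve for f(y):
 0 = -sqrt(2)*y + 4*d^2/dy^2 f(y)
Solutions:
 f(y) = C1 + C2*y + sqrt(2)*y^3/24


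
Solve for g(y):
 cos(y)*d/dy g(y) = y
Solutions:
 g(y) = C1 + Integral(y/cos(y), y)


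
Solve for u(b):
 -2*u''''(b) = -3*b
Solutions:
 u(b) = C1 + C2*b + C3*b^2 + C4*b^3 + b^5/80


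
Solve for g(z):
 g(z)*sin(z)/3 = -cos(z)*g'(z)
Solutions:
 g(z) = C1*cos(z)^(1/3)


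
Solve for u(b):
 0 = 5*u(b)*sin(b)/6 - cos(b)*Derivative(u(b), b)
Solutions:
 u(b) = C1/cos(b)^(5/6)


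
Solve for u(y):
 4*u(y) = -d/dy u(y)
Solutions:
 u(y) = C1*exp(-4*y)


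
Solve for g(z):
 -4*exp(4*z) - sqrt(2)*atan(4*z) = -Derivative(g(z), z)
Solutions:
 g(z) = C1 + sqrt(2)*(z*atan(4*z) - log(16*z^2 + 1)/8) + exp(4*z)


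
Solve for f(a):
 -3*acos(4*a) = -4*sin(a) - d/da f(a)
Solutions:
 f(a) = C1 + 3*a*acos(4*a) - 3*sqrt(1 - 16*a^2)/4 + 4*cos(a)


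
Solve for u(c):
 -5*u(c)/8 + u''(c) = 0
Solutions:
 u(c) = C1*exp(-sqrt(10)*c/4) + C2*exp(sqrt(10)*c/4)


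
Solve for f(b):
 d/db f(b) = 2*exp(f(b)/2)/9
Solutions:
 f(b) = 2*log(-1/(C1 + 2*b)) + 2*log(18)


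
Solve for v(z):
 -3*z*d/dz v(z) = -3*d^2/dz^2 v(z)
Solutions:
 v(z) = C1 + C2*erfi(sqrt(2)*z/2)


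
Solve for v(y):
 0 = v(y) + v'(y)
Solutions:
 v(y) = C1*exp(-y)


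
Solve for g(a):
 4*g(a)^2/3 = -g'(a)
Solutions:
 g(a) = 3/(C1 + 4*a)


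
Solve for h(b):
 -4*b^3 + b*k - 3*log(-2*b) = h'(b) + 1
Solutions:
 h(b) = C1 - b^4 + b^2*k/2 - 3*b*log(-b) + b*(2 - 3*log(2))


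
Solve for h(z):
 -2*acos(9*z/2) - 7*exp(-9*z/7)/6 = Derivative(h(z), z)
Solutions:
 h(z) = C1 - 2*z*acos(9*z/2) + 2*sqrt(4 - 81*z^2)/9 + 49*exp(-9*z/7)/54


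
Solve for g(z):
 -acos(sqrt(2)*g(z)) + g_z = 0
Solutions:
 Integral(1/acos(sqrt(2)*_y), (_y, g(z))) = C1 + z


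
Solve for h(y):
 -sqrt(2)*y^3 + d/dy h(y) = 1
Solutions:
 h(y) = C1 + sqrt(2)*y^4/4 + y


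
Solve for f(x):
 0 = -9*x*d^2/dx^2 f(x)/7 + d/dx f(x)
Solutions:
 f(x) = C1 + C2*x^(16/9)


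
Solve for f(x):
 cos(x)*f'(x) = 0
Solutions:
 f(x) = C1


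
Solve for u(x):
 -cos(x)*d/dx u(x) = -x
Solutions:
 u(x) = C1 + Integral(x/cos(x), x)


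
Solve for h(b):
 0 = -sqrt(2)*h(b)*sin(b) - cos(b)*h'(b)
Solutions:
 h(b) = C1*cos(b)^(sqrt(2))
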